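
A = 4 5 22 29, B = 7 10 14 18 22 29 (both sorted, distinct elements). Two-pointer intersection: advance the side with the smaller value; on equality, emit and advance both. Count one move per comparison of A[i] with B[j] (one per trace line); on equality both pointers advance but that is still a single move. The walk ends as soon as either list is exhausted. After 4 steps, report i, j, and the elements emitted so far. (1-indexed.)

i=3, j=3, emitted=[]

i=1 j=1: 4<7, i++
i=2 j=1: 5<7, i++
i=3 j=1: 22>7, j++
i=3 j=2: 22>10, j++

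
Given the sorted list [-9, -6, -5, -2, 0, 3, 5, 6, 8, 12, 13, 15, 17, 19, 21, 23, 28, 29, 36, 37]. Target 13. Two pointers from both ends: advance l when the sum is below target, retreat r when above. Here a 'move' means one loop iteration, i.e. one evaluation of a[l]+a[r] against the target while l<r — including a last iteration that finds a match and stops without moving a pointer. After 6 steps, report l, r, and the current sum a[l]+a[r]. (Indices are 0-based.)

[0,19] -9+37=28 >13 → r--
[0,18] -9+36=27 >13 → r--
[0,17] -9+29=20 >13 → r--
[0,16] -9+28=19 >13 → r--
[0,15] -9+23=14 >13 → r--
[0,14] -9+21=12 <13 → l++

l=1, r=14, sum=15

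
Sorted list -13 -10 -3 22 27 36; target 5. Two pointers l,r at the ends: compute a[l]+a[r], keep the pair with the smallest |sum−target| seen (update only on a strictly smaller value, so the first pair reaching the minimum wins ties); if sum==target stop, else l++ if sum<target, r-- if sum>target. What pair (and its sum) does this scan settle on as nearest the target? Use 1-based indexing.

[1,6] -13+36=23 d=18 * → r--
[1,5] -13+27=14 d=9 * → r--
[1,4] -13+22=9 d=4 * → r--
[1,3] -13+-3=-16 d=21 → l++
[2,3] -10+-3=-13 d=18 → l++

pair (-13, 22) with sum 9 (|Δ|=4)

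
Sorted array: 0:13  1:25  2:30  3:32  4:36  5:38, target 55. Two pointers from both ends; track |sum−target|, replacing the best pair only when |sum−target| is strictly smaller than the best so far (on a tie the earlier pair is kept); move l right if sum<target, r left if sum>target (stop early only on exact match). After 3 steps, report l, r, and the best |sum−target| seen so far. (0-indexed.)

l=1, r=3, best |Δ|=4

[0,5] 13+38=51 d=4 * → l++
[1,5] 25+38=63 d=8 → r--
[1,4] 25+36=61 d=6 → r--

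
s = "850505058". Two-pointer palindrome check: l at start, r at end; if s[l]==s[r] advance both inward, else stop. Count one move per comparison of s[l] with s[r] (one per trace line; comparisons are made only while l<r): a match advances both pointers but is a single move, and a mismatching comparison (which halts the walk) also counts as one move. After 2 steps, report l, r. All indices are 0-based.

l=2, r=6

l=0 r=8: '8'=='8', l++,r--
l=1 r=7: '5'=='5', l++,r--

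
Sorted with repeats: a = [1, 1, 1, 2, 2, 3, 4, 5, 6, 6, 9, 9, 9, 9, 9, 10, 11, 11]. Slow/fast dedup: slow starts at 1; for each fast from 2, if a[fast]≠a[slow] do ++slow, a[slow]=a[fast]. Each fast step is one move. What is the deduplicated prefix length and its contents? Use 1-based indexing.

length 9; prefix = [1, 2, 3, 4, 5, 6, 9, 10, 11]

slow=1 fast=2: a[fast]=1=a[slow] dup, fast++
slow=1 fast=3: a[fast]=1=a[slow] dup, fast++
slow=1 fast=4: a[fast]=2≠a[slow]=1 write a[2]=2, slow++,fast++
slow=2 fast=5: a[fast]=2=a[slow] dup, fast++
slow=2 fast=6: a[fast]=3≠a[slow]=2 write a[3]=3, slow++,fast++
slow=3 fast=7: a[fast]=4≠a[slow]=3 write a[4]=4, slow++,fast++
slow=4 fast=8: a[fast]=5≠a[slow]=4 write a[5]=5, slow++,fast++
slow=5 fast=9: a[fast]=6≠a[slow]=5 write a[6]=6, slow++,fast++
slow=6 fast=10: a[fast]=6=a[slow] dup, fast++
slow=6 fast=11: a[fast]=9≠a[slow]=6 write a[7]=9, slow++,fast++
slow=7 fast=12: a[fast]=9=a[slow] dup, fast++
slow=7 fast=13: a[fast]=9=a[slow] dup, fast++
slow=7 fast=14: a[fast]=9=a[slow] dup, fast++
slow=7 fast=15: a[fast]=9=a[slow] dup, fast++
slow=7 fast=16: a[fast]=10≠a[slow]=9 write a[8]=10, slow++,fast++
slow=8 fast=17: a[fast]=11≠a[slow]=10 write a[9]=11, slow++,fast++
slow=9 fast=18: a[fast]=11=a[slow] dup, fast++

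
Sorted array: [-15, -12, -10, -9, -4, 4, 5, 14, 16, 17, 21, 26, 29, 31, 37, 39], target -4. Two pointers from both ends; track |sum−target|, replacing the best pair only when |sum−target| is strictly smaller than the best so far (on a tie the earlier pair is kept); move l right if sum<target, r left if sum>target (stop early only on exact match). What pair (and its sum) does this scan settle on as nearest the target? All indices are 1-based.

pair (-9, 5) with sum -4 (|Δ|=0)

l=1 r=16: -15+39=24 d=28 *, r--
l=1 r=15: -15+37=22 d=26 *, r--
l=1 r=14: -15+31=16 d=20 *, r--
l=1 r=13: -15+29=14 d=18 *, r--
l=1 r=12: -15+26=11 d=15 *, r--
l=1 r=11: -15+21=6 d=10 *, r--
l=1 r=10: -15+17=2 d=6 *, r--
l=1 r=9: -15+16=1 d=5 *, r--
l=1 r=8: -15+14=-1 d=3 *, r--
l=1 r=7: -15+5=-10 d=6, l++
l=2 r=7: -12+5=-7 d=3, l++
l=3 r=7: -10+5=-5 d=1 *, l++
l=4 r=7: -9+5=-4 d=0 *, stop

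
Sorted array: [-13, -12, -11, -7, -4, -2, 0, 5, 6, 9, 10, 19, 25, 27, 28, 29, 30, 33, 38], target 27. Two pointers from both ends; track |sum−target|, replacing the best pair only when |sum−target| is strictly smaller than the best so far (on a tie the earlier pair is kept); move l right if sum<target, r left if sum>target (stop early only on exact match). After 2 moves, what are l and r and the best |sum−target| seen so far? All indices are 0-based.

l=2, r=18, best |Δ|=1

[0,18] -13+38=25 d=2 * → l++
[1,18] -12+38=26 d=1 * → l++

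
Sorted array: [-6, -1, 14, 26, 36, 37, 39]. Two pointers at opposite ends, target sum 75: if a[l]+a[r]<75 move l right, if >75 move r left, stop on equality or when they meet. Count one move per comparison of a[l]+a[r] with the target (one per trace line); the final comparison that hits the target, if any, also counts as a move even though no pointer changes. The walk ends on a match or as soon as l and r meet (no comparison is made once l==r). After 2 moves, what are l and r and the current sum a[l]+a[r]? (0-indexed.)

l=2, r=6, sum=53

l=0 r=6: -6+39=33 <75, l++
l=1 r=6: -1+39=38 <75, l++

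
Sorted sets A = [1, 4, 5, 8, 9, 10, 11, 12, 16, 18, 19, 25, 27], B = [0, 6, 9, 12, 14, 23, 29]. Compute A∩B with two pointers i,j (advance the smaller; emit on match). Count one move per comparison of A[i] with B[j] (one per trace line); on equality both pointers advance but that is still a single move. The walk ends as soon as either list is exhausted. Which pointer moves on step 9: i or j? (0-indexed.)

i=0 j=0: 1>0, j++
i=0 j=1: 1<6, i++
i=1 j=1: 4<6, i++
i=2 j=1: 5<6, i++
i=3 j=1: 8>6, j++
i=3 j=2: 8<9, i++
i=4 j=2: 9==9 emit, i++,j++
i=5 j=3: 10<12, i++
i=6 j=3: 11<12, i++

i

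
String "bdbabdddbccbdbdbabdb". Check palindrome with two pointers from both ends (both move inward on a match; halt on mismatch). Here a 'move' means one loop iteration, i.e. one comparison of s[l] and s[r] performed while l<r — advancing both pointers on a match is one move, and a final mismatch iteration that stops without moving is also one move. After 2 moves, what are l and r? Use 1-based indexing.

l=3, r=18

l=1 r=20: 'b'=='b', l++,r--
l=2 r=19: 'd'=='d', l++,r--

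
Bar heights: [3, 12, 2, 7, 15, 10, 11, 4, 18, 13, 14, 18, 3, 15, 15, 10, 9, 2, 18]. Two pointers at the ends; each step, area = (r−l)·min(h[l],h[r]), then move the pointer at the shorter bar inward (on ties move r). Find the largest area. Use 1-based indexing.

l=1 r=19: min(3,18)*18=54 best=54 *, l++
l=2 r=19: min(12,18)*17=204 best=204 *, l++
l=3 r=19: min(2,18)*16=32 best=204, l++
l=4 r=19: min(7,18)*15=105 best=204, l++
l=5 r=19: min(15,18)*14=210 best=210 *, l++
l=6 r=19: min(10,18)*13=130 best=210, l++
l=7 r=19: min(11,18)*12=132 best=210, l++
l=8 r=19: min(4,18)*11=44 best=210, l++
l=9 r=19: min(18,18)*10=180 best=210, r--
l=9 r=18: min(18,2)*9=18 best=210, r--
l=9 r=17: min(18,9)*8=72 best=210, r--
l=9 r=16: min(18,10)*7=70 best=210, r--
l=9 r=15: min(18,15)*6=90 best=210, r--
l=9 r=14: min(18,15)*5=75 best=210, r--
l=9 r=13: min(18,3)*4=12 best=210, r--
l=9 r=12: min(18,18)*3=54 best=210, r--
l=9 r=11: min(18,14)*2=28 best=210, r--
l=9 r=10: min(18,13)*1=13 best=210, r--

max area = 210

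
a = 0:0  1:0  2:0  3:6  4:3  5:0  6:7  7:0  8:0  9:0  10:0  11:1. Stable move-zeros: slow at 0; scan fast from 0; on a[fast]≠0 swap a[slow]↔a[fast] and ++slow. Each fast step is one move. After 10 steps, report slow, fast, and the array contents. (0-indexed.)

slow=0 fast=0: a[fast]=0, fast++
slow=0 fast=1: a[fast]=0, fast++
slow=0 fast=2: a[fast]=0, fast++
slow=0 fast=3: a[fast]=6≠0 swap→a[0]=6, slow++,fast++
slow=1 fast=4: a[fast]=3≠0 swap→a[1]=3, slow++,fast++
slow=2 fast=5: a[fast]=0, fast++
slow=2 fast=6: a[fast]=7≠0 swap→a[2]=7, slow++,fast++
slow=3 fast=7: a[fast]=0, fast++
slow=3 fast=8: a[fast]=0, fast++
slow=3 fast=9: a[fast]=0, fast++

slow=3, fast=10, a=[6, 3, 7, 0, 0, 0, 0, 0, 0, 0, 0, 1]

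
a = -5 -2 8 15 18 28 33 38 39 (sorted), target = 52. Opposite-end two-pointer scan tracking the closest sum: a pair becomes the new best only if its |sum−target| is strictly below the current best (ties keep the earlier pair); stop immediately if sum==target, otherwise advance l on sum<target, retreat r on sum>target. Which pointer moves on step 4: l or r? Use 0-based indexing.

[0,8] -5+39=34 d=18 * → l++
[1,8] -2+39=37 d=15 * → l++
[2,8] 8+39=47 d=5 * → l++
[3,8] 15+39=54 d=2 * → r--

r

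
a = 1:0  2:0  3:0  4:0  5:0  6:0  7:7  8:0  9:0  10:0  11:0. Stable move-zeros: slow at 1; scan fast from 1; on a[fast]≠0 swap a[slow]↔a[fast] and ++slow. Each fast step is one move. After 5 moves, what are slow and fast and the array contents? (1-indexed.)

(s=1,f=1) a[fast]=0 → fast++
(s=1,f=2) a[fast]=0 → fast++
(s=1,f=3) a[fast]=0 → fast++
(s=1,f=4) a[fast]=0 → fast++
(s=1,f=5) a[fast]=0 → fast++

slow=1, fast=6, a=[0, 0, 0, 0, 0, 0, 7, 0, 0, 0, 0]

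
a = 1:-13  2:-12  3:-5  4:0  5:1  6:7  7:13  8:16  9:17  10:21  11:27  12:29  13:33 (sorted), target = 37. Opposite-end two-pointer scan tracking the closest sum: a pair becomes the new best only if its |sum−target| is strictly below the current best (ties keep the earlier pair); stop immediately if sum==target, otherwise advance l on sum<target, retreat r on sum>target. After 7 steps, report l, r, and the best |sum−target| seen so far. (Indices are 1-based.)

l=1 r=13: -13+33=20 d=17 *, l++
l=2 r=13: -12+33=21 d=16 *, l++
l=3 r=13: -5+33=28 d=9 *, l++
l=4 r=13: 0+33=33 d=4 *, l++
l=5 r=13: 1+33=34 d=3 *, l++
l=6 r=13: 7+33=40 d=3, r--
l=6 r=12: 7+29=36 d=1 *, l++

l=7, r=12, best |Δ|=1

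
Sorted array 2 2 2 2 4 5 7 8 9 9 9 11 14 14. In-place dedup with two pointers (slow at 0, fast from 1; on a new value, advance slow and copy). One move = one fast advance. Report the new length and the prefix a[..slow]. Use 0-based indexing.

(s=0,f=1) a[fast]=2=a[slow] dup → fast++
(s=0,f=2) a[fast]=2=a[slow] dup → fast++
(s=0,f=3) a[fast]=2=a[slow] dup → fast++
(s=0,f=4) a[fast]=4≠a[slow]=2 write a[1]=4 → slow++,fast++
(s=1,f=5) a[fast]=5≠a[slow]=4 write a[2]=5 → slow++,fast++
(s=2,f=6) a[fast]=7≠a[slow]=5 write a[3]=7 → slow++,fast++
(s=3,f=7) a[fast]=8≠a[slow]=7 write a[4]=8 → slow++,fast++
(s=4,f=8) a[fast]=9≠a[slow]=8 write a[5]=9 → slow++,fast++
(s=5,f=9) a[fast]=9=a[slow] dup → fast++
(s=5,f=10) a[fast]=9=a[slow] dup → fast++
(s=5,f=11) a[fast]=11≠a[slow]=9 write a[6]=11 → slow++,fast++
(s=6,f=12) a[fast]=14≠a[slow]=11 write a[7]=14 → slow++,fast++
(s=7,f=13) a[fast]=14=a[slow] dup → fast++

length 8; prefix = [2, 4, 5, 7, 8, 9, 11, 14]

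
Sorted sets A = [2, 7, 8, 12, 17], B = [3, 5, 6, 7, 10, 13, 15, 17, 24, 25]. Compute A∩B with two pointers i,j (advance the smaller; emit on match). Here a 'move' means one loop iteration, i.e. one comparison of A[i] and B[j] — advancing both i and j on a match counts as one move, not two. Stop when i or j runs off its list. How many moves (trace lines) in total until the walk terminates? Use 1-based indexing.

11 moves

i=1 j=1: 2<3, i++
i=2 j=1: 7>3, j++
i=2 j=2: 7>5, j++
i=2 j=3: 7>6, j++
i=2 j=4: 7==7 emit, i++,j++
i=3 j=5: 8<10, i++
i=4 j=5: 12>10, j++
i=4 j=6: 12<13, i++
i=5 j=6: 17>13, j++
i=5 j=7: 17>15, j++
i=5 j=8: 17==17 emit, i++,j++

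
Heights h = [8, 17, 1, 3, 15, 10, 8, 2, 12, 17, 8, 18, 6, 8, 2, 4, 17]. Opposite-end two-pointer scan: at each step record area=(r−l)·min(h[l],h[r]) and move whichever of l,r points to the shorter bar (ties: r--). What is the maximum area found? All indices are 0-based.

[0,16] min(8,17)*16=128 best=128 * → l++
[1,16] min(17,17)*15=255 best=255 * → r--
[1,15] min(17,4)*14=56 best=255 → r--
[1,14] min(17,2)*13=26 best=255 → r--
[1,13] min(17,8)*12=96 best=255 → r--
[1,12] min(17,6)*11=66 best=255 → r--
[1,11] min(17,18)*10=170 best=255 → l++
[2,11] min(1,18)*9=9 best=255 → l++
[3,11] min(3,18)*8=24 best=255 → l++
[4,11] min(15,18)*7=105 best=255 → l++
[5,11] min(10,18)*6=60 best=255 → l++
[6,11] min(8,18)*5=40 best=255 → l++
[7,11] min(2,18)*4=8 best=255 → l++
[8,11] min(12,18)*3=36 best=255 → l++
[9,11] min(17,18)*2=34 best=255 → l++
[10,11] min(8,18)*1=8 best=255 → l++

max area = 255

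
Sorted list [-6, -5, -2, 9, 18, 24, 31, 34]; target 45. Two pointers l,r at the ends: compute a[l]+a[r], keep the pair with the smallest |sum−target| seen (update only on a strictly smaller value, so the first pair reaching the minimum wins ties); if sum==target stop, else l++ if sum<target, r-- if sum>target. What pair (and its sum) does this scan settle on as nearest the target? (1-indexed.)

pair (9, 34) with sum 43 (|Δ|=2)

l=1 r=8: -6+34=28 d=17 *, l++
l=2 r=8: -5+34=29 d=16 *, l++
l=3 r=8: -2+34=32 d=13 *, l++
l=4 r=8: 9+34=43 d=2 *, l++
l=5 r=8: 18+34=52 d=7, r--
l=5 r=7: 18+31=49 d=4, r--
l=5 r=6: 18+24=42 d=3, l++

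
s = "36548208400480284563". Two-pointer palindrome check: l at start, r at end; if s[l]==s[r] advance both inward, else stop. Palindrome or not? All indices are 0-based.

[0,19] '3'=='3' → l++,r--
[1,18] '6'=='6' → l++,r--
[2,17] '5'=='5' → l++,r--
[3,16] '4'=='4' → l++,r--
[4,15] '8'=='8' → l++,r--
[5,14] '2'=='2' → l++,r--
[6,13] '0'=='0' → l++,r--
[7,12] '8'=='8' → l++,r--
[8,11] '4'=='4' → l++,r--
[9,10] '0'=='0' → l++,r--

palindrome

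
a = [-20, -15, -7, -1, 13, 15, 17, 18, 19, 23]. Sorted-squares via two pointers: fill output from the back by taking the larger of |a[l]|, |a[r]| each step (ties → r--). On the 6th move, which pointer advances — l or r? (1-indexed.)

r

l=1 r=10: |-20|<=|23| out[10]=529, r--
l=1 r=9: |-20|>|19| out[9]=400, l++
l=2 r=9: |-15|<=|19| out[8]=361, r--
l=2 r=8: |-15|<=|18| out[7]=324, r--
l=2 r=7: |-15|<=|17| out[6]=289, r--
l=2 r=6: |-15|<=|15| out[5]=225, r--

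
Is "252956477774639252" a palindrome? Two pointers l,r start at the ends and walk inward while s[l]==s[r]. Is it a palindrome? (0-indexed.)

l=0 r=17: '2'=='2', l++,r--
l=1 r=16: '5'=='5', l++,r--
l=2 r=15: '2'=='2', l++,r--
l=3 r=14: '9'=='9', l++,r--
l=4 r=13: '5'!='3', stop

not a palindrome (mismatch at 4,13)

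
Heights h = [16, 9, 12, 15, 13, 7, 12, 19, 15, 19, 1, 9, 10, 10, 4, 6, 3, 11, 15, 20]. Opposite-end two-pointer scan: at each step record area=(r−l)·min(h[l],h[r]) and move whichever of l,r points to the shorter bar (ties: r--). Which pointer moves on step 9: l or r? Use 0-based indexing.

l=0 r=19: min(16,20)*19=304 best=304 *, l++
l=1 r=19: min(9,20)*18=162 best=304, l++
l=2 r=19: min(12,20)*17=204 best=304, l++
l=3 r=19: min(15,20)*16=240 best=304, l++
l=4 r=19: min(13,20)*15=195 best=304, l++
l=5 r=19: min(7,20)*14=98 best=304, l++
l=6 r=19: min(12,20)*13=156 best=304, l++
l=7 r=19: min(19,20)*12=228 best=304, l++
l=8 r=19: min(15,20)*11=165 best=304, l++

l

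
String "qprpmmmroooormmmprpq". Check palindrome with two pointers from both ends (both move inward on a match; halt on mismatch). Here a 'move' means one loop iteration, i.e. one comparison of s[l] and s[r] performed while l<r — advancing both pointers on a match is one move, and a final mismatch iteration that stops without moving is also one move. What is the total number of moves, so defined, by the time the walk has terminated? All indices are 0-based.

l=0 r=19: 'q'=='q', l++,r--
l=1 r=18: 'p'=='p', l++,r--
l=2 r=17: 'r'=='r', l++,r--
l=3 r=16: 'p'=='p', l++,r--
l=4 r=15: 'm'=='m', l++,r--
l=5 r=14: 'm'=='m', l++,r--
l=6 r=13: 'm'=='m', l++,r--
l=7 r=12: 'r'=='r', l++,r--
l=8 r=11: 'o'=='o', l++,r--
l=9 r=10: 'o'=='o', l++,r--

10 moves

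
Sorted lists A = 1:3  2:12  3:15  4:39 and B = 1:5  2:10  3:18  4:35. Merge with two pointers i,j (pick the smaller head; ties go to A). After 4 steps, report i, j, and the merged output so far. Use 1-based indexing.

i=3, j=3, merged so far=[3, 5, 10, 12]

[i=1,j=1] A[i]=3<=B[j]=5 take 3 → i++
[i=2,j=1] A[i]=12>B[j]=5 take 5 → j++
[i=2,j=2] A[i]=12>B[j]=10 take 10 → j++
[i=2,j=3] A[i]=12<=B[j]=18 take 12 → i++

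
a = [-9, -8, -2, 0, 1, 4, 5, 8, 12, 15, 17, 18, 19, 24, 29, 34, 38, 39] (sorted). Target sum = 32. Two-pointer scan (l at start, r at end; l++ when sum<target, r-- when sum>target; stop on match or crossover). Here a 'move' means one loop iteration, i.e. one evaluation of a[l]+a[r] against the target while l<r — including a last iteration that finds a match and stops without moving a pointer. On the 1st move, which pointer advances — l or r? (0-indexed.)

l

l=0 r=17: -9+39=30 <32, l++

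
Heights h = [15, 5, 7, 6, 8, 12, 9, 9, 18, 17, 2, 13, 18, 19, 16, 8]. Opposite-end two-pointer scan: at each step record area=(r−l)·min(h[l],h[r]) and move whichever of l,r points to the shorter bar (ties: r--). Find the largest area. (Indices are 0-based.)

[0,15] min(15,8)*15=120 best=120 * → r--
[0,14] min(15,16)*14=210 best=210 * → l++
[1,14] min(5,16)*13=65 best=210 → l++
[2,14] min(7,16)*12=84 best=210 → l++
[3,14] min(6,16)*11=66 best=210 → l++
[4,14] min(8,16)*10=80 best=210 → l++
[5,14] min(12,16)*9=108 best=210 → l++
[6,14] min(9,16)*8=72 best=210 → l++
[7,14] min(9,16)*7=63 best=210 → l++
[8,14] min(18,16)*6=96 best=210 → r--
[8,13] min(18,19)*5=90 best=210 → l++
[9,13] min(17,19)*4=68 best=210 → l++
[10,13] min(2,19)*3=6 best=210 → l++
[11,13] min(13,19)*2=26 best=210 → l++
[12,13] min(18,19)*1=18 best=210 → l++

max area = 210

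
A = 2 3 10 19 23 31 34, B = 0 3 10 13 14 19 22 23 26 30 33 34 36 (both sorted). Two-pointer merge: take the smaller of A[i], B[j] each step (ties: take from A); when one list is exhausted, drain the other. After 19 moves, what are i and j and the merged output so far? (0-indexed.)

i=7, j=12, merged so far=[0, 2, 3, 3, 10, 10, 13, 14, 19, 19, 22, 23, 23, 26, 30, 31, 33, 34, 34]

[i=0,j=0] A[i]=2>B[j]=0 take 0 → j++
[i=0,j=1] A[i]=2<=B[j]=3 take 2 → i++
[i=1,j=1] A[i]=3<=B[j]=3 take 3 → i++
[i=2,j=1] A[i]=10>B[j]=3 take 3 → j++
[i=2,j=2] A[i]=10<=B[j]=10 take 10 → i++
[i=3,j=2] A[i]=19>B[j]=10 take 10 → j++
[i=3,j=3] A[i]=19>B[j]=13 take 13 → j++
[i=3,j=4] A[i]=19>B[j]=14 take 14 → j++
[i=3,j=5] A[i]=19<=B[j]=19 take 19 → i++
[i=4,j=5] A[i]=23>B[j]=19 take 19 → j++
[i=4,j=6] A[i]=23>B[j]=22 take 22 → j++
[i=4,j=7] A[i]=23<=B[j]=23 take 23 → i++
[i=5,j=7] A[i]=31>B[j]=23 take 23 → j++
[i=5,j=8] A[i]=31>B[j]=26 take 26 → j++
[i=5,j=9] A[i]=31>B[j]=30 take 30 → j++
[i=5,j=10] A[i]=31<=B[j]=33 take 31 → i++
[i=6,j=10] A[i]=34>B[j]=33 take 33 → j++
[i=6,j=11] A[i]=34<=B[j]=34 take 34 → i++
[i=7,j=11] A done, take B[j]=34 → j++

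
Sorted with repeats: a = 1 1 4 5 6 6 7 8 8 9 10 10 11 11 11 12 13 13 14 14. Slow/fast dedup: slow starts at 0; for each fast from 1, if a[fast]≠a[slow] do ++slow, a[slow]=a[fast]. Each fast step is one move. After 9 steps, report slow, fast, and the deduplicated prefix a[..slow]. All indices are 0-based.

slow=6, fast=10, prefix=[1, 4, 5, 6, 7, 8, 9]

(s=0,f=1) a[fast]=1=a[slow] dup → fast++
(s=0,f=2) a[fast]=4≠a[slow]=1 write a[1]=4 → slow++,fast++
(s=1,f=3) a[fast]=5≠a[slow]=4 write a[2]=5 → slow++,fast++
(s=2,f=4) a[fast]=6≠a[slow]=5 write a[3]=6 → slow++,fast++
(s=3,f=5) a[fast]=6=a[slow] dup → fast++
(s=3,f=6) a[fast]=7≠a[slow]=6 write a[4]=7 → slow++,fast++
(s=4,f=7) a[fast]=8≠a[slow]=7 write a[5]=8 → slow++,fast++
(s=5,f=8) a[fast]=8=a[slow] dup → fast++
(s=5,f=9) a[fast]=9≠a[slow]=8 write a[6]=9 → slow++,fast++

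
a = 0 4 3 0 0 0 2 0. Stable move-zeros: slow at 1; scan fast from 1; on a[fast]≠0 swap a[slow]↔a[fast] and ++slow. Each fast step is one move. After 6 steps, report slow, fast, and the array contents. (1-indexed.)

slow=3, fast=7, a=[4, 3, 0, 0, 0, 0, 2, 0]

(s=1,f=1) a[fast]=0 → fast++
(s=1,f=2) a[fast]=4≠0 swap→a[1]=4 → slow++,fast++
(s=2,f=3) a[fast]=3≠0 swap→a[2]=3 → slow++,fast++
(s=3,f=4) a[fast]=0 → fast++
(s=3,f=5) a[fast]=0 → fast++
(s=3,f=6) a[fast]=0 → fast++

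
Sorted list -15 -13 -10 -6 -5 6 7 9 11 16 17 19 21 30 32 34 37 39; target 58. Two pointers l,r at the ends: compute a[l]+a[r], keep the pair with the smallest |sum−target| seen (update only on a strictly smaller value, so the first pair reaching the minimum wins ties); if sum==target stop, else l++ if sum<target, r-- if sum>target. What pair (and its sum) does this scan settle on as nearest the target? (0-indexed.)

pair (19, 39) with sum 58 (|Δ|=0)

l=0 r=17: -15+39=24 d=34 *, l++
l=1 r=17: -13+39=26 d=32 *, l++
l=2 r=17: -10+39=29 d=29 *, l++
l=3 r=17: -6+39=33 d=25 *, l++
l=4 r=17: -5+39=34 d=24 *, l++
l=5 r=17: 6+39=45 d=13 *, l++
l=6 r=17: 7+39=46 d=12 *, l++
l=7 r=17: 9+39=48 d=10 *, l++
l=8 r=17: 11+39=50 d=8 *, l++
l=9 r=17: 16+39=55 d=3 *, l++
l=10 r=17: 17+39=56 d=2 *, l++
l=11 r=17: 19+39=58 d=0 *, stop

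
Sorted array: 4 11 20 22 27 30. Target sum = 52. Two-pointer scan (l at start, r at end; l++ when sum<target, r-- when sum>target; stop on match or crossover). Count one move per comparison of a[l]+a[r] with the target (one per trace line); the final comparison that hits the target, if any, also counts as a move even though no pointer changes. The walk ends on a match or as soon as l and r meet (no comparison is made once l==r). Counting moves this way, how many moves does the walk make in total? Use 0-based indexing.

4 moves

l=0 r=5: 4+30=34 <52, l++
l=1 r=5: 11+30=41 <52, l++
l=2 r=5: 20+30=50 <52, l++
l=3 r=5: 22+30=52, found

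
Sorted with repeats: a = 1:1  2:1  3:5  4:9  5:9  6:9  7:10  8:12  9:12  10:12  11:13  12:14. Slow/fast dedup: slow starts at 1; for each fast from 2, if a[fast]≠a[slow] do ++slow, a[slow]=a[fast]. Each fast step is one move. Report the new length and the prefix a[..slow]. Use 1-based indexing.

length 7; prefix = [1, 5, 9, 10, 12, 13, 14]

slow=1 fast=2: a[fast]=1=a[slow] dup, fast++
slow=1 fast=3: a[fast]=5≠a[slow]=1 write a[2]=5, slow++,fast++
slow=2 fast=4: a[fast]=9≠a[slow]=5 write a[3]=9, slow++,fast++
slow=3 fast=5: a[fast]=9=a[slow] dup, fast++
slow=3 fast=6: a[fast]=9=a[slow] dup, fast++
slow=3 fast=7: a[fast]=10≠a[slow]=9 write a[4]=10, slow++,fast++
slow=4 fast=8: a[fast]=12≠a[slow]=10 write a[5]=12, slow++,fast++
slow=5 fast=9: a[fast]=12=a[slow] dup, fast++
slow=5 fast=10: a[fast]=12=a[slow] dup, fast++
slow=5 fast=11: a[fast]=13≠a[slow]=12 write a[6]=13, slow++,fast++
slow=6 fast=12: a[fast]=14≠a[slow]=13 write a[7]=14, slow++,fast++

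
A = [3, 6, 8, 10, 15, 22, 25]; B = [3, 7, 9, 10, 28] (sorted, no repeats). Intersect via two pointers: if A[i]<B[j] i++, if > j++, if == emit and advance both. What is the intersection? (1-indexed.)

i=1 j=1: 3==3 emit, i++,j++
i=2 j=2: 6<7, i++
i=3 j=2: 8>7, j++
i=3 j=3: 8<9, i++
i=4 j=3: 10>9, j++
i=4 j=4: 10==10 emit, i++,j++
i=5 j=5: 15<28, i++
i=6 j=5: 22<28, i++
i=7 j=5: 25<28, i++

intersection = [3, 10]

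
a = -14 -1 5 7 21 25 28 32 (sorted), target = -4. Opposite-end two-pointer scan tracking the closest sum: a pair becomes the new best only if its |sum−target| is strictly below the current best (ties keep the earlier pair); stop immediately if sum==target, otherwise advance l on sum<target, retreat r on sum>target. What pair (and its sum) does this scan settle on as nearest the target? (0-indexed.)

[0,7] -14+32=18 d=22 * → r--
[0,6] -14+28=14 d=18 * → r--
[0,5] -14+25=11 d=15 * → r--
[0,4] -14+21=7 d=11 * → r--
[0,3] -14+7=-7 d=3 * → l++
[1,3] -1+7=6 d=10 → r--
[1,2] -1+5=4 d=8 → r--

pair (-14, 7) with sum -7 (|Δ|=3)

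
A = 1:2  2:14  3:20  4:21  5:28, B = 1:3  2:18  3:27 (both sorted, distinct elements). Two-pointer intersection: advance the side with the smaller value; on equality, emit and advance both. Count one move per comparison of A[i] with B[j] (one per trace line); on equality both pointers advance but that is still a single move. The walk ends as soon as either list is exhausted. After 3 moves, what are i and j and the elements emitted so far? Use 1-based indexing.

[i=1,j=1] 2<3 → i++
[i=2,j=1] 14>3 → j++
[i=2,j=2] 14<18 → i++

i=3, j=2, emitted=[]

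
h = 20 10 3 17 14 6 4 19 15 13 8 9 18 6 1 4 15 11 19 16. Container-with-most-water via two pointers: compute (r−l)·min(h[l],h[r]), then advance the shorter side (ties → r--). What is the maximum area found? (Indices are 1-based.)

max area = 342

[1,20] min(20,16)*19=304 best=304 * → r--
[1,19] min(20,19)*18=342 best=342 * → r--
[1,18] min(20,11)*17=187 best=342 → r--
[1,17] min(20,15)*16=240 best=342 → r--
[1,16] min(20,4)*15=60 best=342 → r--
[1,15] min(20,1)*14=14 best=342 → r--
[1,14] min(20,6)*13=78 best=342 → r--
[1,13] min(20,18)*12=216 best=342 → r--
[1,12] min(20,9)*11=99 best=342 → r--
[1,11] min(20,8)*10=80 best=342 → r--
[1,10] min(20,13)*9=117 best=342 → r--
[1,9] min(20,15)*8=120 best=342 → r--
[1,8] min(20,19)*7=133 best=342 → r--
[1,7] min(20,4)*6=24 best=342 → r--
[1,6] min(20,6)*5=30 best=342 → r--
[1,5] min(20,14)*4=56 best=342 → r--
[1,4] min(20,17)*3=51 best=342 → r--
[1,3] min(20,3)*2=6 best=342 → r--
[1,2] min(20,10)*1=10 best=342 → r--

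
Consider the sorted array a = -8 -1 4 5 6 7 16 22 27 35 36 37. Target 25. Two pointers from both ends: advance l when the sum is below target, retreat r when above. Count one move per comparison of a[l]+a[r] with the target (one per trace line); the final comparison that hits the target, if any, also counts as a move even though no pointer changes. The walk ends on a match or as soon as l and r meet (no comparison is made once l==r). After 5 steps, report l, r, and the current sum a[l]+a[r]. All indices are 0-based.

l=1, r=7, sum=21

l=0 r=11: -8+37=29 >25, r--
l=0 r=10: -8+36=28 >25, r--
l=0 r=9: -8+35=27 >25, r--
l=0 r=8: -8+27=19 <25, l++
l=1 r=8: -1+27=26 >25, r--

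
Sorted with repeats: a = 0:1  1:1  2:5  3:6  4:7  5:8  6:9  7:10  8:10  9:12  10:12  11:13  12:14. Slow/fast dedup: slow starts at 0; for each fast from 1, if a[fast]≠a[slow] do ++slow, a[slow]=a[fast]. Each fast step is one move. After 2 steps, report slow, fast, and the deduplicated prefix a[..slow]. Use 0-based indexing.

slow=0 fast=1: a[fast]=1=a[slow] dup, fast++
slow=0 fast=2: a[fast]=5≠a[slow]=1 write a[1]=5, slow++,fast++

slow=1, fast=3, prefix=[1, 5]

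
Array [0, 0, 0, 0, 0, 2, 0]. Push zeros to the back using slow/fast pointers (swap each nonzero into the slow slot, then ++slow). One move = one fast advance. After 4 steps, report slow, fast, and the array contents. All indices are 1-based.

slow=1, fast=5, a=[0, 0, 0, 0, 0, 2, 0]

slow=1 fast=1: a[fast]=0, fast++
slow=1 fast=2: a[fast]=0, fast++
slow=1 fast=3: a[fast]=0, fast++
slow=1 fast=4: a[fast]=0, fast++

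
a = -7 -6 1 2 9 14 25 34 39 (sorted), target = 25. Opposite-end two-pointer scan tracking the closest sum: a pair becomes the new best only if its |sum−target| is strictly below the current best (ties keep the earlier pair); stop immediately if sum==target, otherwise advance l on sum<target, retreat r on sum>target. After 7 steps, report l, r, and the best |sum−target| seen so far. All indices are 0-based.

l=4, r=5, best |Δ|=1

l=0 r=8: -7+39=32 d=7 *, r--
l=0 r=7: -7+34=27 d=2 *, r--
l=0 r=6: -7+25=18 d=7, l++
l=1 r=6: -6+25=19 d=6, l++
l=2 r=6: 1+25=26 d=1 *, r--
l=2 r=5: 1+14=15 d=10, l++
l=3 r=5: 2+14=16 d=9, l++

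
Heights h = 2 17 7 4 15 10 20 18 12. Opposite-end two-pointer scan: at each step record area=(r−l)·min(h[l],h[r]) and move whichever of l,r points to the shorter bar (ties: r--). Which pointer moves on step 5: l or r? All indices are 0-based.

l

[0,8] min(2,12)*8=16 best=16 * → l++
[1,8] min(17,12)*7=84 best=84 * → r--
[1,7] min(17,18)*6=102 best=102 * → l++
[2,7] min(7,18)*5=35 best=102 → l++
[3,7] min(4,18)*4=16 best=102 → l++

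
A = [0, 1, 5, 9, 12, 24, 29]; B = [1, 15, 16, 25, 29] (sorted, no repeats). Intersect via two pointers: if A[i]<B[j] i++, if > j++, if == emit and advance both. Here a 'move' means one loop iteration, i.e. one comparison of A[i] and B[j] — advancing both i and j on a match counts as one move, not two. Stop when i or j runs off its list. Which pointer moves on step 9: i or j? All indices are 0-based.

j

i=0 j=0: 0<1, i++
i=1 j=0: 1==1 emit, i++,j++
i=2 j=1: 5<15, i++
i=3 j=1: 9<15, i++
i=4 j=1: 12<15, i++
i=5 j=1: 24>15, j++
i=5 j=2: 24>16, j++
i=5 j=3: 24<25, i++
i=6 j=3: 29>25, j++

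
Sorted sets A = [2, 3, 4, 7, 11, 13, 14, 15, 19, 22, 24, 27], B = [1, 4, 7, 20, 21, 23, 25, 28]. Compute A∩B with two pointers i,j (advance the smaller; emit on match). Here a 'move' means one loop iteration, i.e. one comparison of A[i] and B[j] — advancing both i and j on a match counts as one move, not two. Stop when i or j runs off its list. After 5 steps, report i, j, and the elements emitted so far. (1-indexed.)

[i=1,j=1] 2>1 → j++
[i=1,j=2] 2<4 → i++
[i=2,j=2] 3<4 → i++
[i=3,j=2] 4==4 emit → i++,j++
[i=4,j=3] 7==7 emit → i++,j++

i=5, j=4, emitted=[4, 7]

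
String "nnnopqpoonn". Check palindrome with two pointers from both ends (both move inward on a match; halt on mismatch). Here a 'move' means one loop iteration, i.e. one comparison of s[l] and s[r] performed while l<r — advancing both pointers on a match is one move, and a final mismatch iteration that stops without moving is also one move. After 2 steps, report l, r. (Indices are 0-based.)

l=2, r=8

l=0 r=10: 'n'=='n', l++,r--
l=1 r=9: 'n'=='n', l++,r--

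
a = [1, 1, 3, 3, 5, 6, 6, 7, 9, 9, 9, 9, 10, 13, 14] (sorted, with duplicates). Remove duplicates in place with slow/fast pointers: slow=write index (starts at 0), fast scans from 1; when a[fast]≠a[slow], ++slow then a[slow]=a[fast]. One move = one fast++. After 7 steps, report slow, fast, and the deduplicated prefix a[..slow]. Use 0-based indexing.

slow=4, fast=8, prefix=[1, 3, 5, 6, 7]

slow=0 fast=1: a[fast]=1=a[slow] dup, fast++
slow=0 fast=2: a[fast]=3≠a[slow]=1 write a[1]=3, slow++,fast++
slow=1 fast=3: a[fast]=3=a[slow] dup, fast++
slow=1 fast=4: a[fast]=5≠a[slow]=3 write a[2]=5, slow++,fast++
slow=2 fast=5: a[fast]=6≠a[slow]=5 write a[3]=6, slow++,fast++
slow=3 fast=6: a[fast]=6=a[slow] dup, fast++
slow=3 fast=7: a[fast]=7≠a[slow]=6 write a[4]=7, slow++,fast++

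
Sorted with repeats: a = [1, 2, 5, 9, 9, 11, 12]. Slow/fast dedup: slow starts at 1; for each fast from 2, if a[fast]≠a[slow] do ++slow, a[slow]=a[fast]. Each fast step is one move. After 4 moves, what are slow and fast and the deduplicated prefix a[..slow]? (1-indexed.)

slow=4, fast=6, prefix=[1, 2, 5, 9]

(s=1,f=2) a[fast]=2≠a[slow]=1 write a[2]=2 → slow++,fast++
(s=2,f=3) a[fast]=5≠a[slow]=2 write a[3]=5 → slow++,fast++
(s=3,f=4) a[fast]=9≠a[slow]=5 write a[4]=9 → slow++,fast++
(s=4,f=5) a[fast]=9=a[slow] dup → fast++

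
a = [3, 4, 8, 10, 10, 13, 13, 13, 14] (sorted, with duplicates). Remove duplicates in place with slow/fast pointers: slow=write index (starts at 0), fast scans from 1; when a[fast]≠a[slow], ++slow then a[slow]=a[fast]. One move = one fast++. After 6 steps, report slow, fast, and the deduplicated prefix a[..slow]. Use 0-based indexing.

(s=0,f=1) a[fast]=4≠a[slow]=3 write a[1]=4 → slow++,fast++
(s=1,f=2) a[fast]=8≠a[slow]=4 write a[2]=8 → slow++,fast++
(s=2,f=3) a[fast]=10≠a[slow]=8 write a[3]=10 → slow++,fast++
(s=3,f=4) a[fast]=10=a[slow] dup → fast++
(s=3,f=5) a[fast]=13≠a[slow]=10 write a[4]=13 → slow++,fast++
(s=4,f=6) a[fast]=13=a[slow] dup → fast++

slow=4, fast=7, prefix=[3, 4, 8, 10, 13]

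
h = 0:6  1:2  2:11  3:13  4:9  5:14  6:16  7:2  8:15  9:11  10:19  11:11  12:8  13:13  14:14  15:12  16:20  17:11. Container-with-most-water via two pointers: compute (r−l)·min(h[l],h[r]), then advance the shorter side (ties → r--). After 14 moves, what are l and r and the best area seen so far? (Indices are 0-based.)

l=13, r=16, best area=169

[0,17] min(6,11)*17=102 best=102 * → l++
[1,17] min(2,11)*16=32 best=102 → l++
[2,17] min(11,11)*15=165 best=165 * → r--
[2,16] min(11,20)*14=154 best=165 → l++
[3,16] min(13,20)*13=169 best=169 * → l++
[4,16] min(9,20)*12=108 best=169 → l++
[5,16] min(14,20)*11=154 best=169 → l++
[6,16] min(16,20)*10=160 best=169 → l++
[7,16] min(2,20)*9=18 best=169 → l++
[8,16] min(15,20)*8=120 best=169 → l++
[9,16] min(11,20)*7=77 best=169 → l++
[10,16] min(19,20)*6=114 best=169 → l++
[11,16] min(11,20)*5=55 best=169 → l++
[12,16] min(8,20)*4=32 best=169 → l++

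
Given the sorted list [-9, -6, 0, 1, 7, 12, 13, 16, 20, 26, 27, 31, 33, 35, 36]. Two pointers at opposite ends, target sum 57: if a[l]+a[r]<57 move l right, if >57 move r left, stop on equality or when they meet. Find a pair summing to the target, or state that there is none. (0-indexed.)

[0,14] -9+36=27 <57 → l++
[1,14] -6+36=30 <57 → l++
[2,14] 0+36=36 <57 → l++
[3,14] 1+36=37 <57 → l++
[4,14] 7+36=43 <57 → l++
[5,14] 12+36=48 <57 → l++
[6,14] 13+36=49 <57 → l++
[7,14] 16+36=52 <57 → l++
[8,14] 20+36=56 <57 → l++
[9,14] 26+36=62 >57 → r--
[9,13] 26+35=61 >57 → r--
[9,12] 26+33=59 >57 → r--
[9,11] 26+31=57 → found

(26, 31)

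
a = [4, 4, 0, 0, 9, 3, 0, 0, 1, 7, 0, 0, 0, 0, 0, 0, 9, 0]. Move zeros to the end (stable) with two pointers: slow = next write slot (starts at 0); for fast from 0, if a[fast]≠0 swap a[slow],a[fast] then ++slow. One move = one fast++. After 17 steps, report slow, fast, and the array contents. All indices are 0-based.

slow=0 fast=0: a[fast]=4≠0 swap→a[0]=4, slow++,fast++
slow=1 fast=1: a[fast]=4≠0 swap→a[1]=4, slow++,fast++
slow=2 fast=2: a[fast]=0, fast++
slow=2 fast=3: a[fast]=0, fast++
slow=2 fast=4: a[fast]=9≠0 swap→a[2]=9, slow++,fast++
slow=3 fast=5: a[fast]=3≠0 swap→a[3]=3, slow++,fast++
slow=4 fast=6: a[fast]=0, fast++
slow=4 fast=7: a[fast]=0, fast++
slow=4 fast=8: a[fast]=1≠0 swap→a[4]=1, slow++,fast++
slow=5 fast=9: a[fast]=7≠0 swap→a[5]=7, slow++,fast++
slow=6 fast=10: a[fast]=0, fast++
slow=6 fast=11: a[fast]=0, fast++
slow=6 fast=12: a[fast]=0, fast++
slow=6 fast=13: a[fast]=0, fast++
slow=6 fast=14: a[fast]=0, fast++
slow=6 fast=15: a[fast]=0, fast++
slow=6 fast=16: a[fast]=9≠0 swap→a[6]=9, slow++,fast++

slow=7, fast=17, a=[4, 4, 9, 3, 1, 7, 9, 0, 0, 0, 0, 0, 0, 0, 0, 0, 0, 0]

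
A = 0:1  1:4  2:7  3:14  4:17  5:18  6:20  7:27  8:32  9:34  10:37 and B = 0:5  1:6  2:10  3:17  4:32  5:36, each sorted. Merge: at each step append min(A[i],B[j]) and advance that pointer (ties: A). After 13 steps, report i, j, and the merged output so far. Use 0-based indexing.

i=9, j=4, merged so far=[1, 4, 5, 6, 7, 10, 14, 17, 17, 18, 20, 27, 32]

[i=0,j=0] A[i]=1<=B[j]=5 take 1 → i++
[i=1,j=0] A[i]=4<=B[j]=5 take 4 → i++
[i=2,j=0] A[i]=7>B[j]=5 take 5 → j++
[i=2,j=1] A[i]=7>B[j]=6 take 6 → j++
[i=2,j=2] A[i]=7<=B[j]=10 take 7 → i++
[i=3,j=2] A[i]=14>B[j]=10 take 10 → j++
[i=3,j=3] A[i]=14<=B[j]=17 take 14 → i++
[i=4,j=3] A[i]=17<=B[j]=17 take 17 → i++
[i=5,j=3] A[i]=18>B[j]=17 take 17 → j++
[i=5,j=4] A[i]=18<=B[j]=32 take 18 → i++
[i=6,j=4] A[i]=20<=B[j]=32 take 20 → i++
[i=7,j=4] A[i]=27<=B[j]=32 take 27 → i++
[i=8,j=4] A[i]=32<=B[j]=32 take 32 → i++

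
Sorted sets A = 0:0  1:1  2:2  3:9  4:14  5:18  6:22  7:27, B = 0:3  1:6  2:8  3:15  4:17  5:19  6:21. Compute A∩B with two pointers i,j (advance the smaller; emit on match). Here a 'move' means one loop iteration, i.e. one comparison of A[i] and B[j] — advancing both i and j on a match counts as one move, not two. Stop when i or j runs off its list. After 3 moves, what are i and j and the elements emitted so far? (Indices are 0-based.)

[i=0,j=0] 0<3 → i++
[i=1,j=0] 1<3 → i++
[i=2,j=0] 2<3 → i++

i=3, j=0, emitted=[]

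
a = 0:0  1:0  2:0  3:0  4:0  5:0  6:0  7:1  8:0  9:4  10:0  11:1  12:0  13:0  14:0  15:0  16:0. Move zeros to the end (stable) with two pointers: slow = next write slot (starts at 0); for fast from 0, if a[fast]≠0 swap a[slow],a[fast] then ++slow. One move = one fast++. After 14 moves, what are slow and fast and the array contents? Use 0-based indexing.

(s=0,f=0) a[fast]=0 → fast++
(s=0,f=1) a[fast]=0 → fast++
(s=0,f=2) a[fast]=0 → fast++
(s=0,f=3) a[fast]=0 → fast++
(s=0,f=4) a[fast]=0 → fast++
(s=0,f=5) a[fast]=0 → fast++
(s=0,f=6) a[fast]=0 → fast++
(s=0,f=7) a[fast]=1≠0 swap→a[0]=1 → slow++,fast++
(s=1,f=8) a[fast]=0 → fast++
(s=1,f=9) a[fast]=4≠0 swap→a[1]=4 → slow++,fast++
(s=2,f=10) a[fast]=0 → fast++
(s=2,f=11) a[fast]=1≠0 swap→a[2]=1 → slow++,fast++
(s=3,f=12) a[fast]=0 → fast++
(s=3,f=13) a[fast]=0 → fast++

slow=3, fast=14, a=[1, 4, 1, 0, 0, 0, 0, 0, 0, 0, 0, 0, 0, 0, 0, 0, 0]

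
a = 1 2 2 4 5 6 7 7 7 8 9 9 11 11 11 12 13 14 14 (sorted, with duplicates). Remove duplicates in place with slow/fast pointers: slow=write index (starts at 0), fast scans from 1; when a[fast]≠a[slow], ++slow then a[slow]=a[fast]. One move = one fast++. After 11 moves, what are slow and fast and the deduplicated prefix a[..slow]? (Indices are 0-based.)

slow=7, fast=12, prefix=[1, 2, 4, 5, 6, 7, 8, 9]

slow=0 fast=1: a[fast]=2≠a[slow]=1 write a[1]=2, slow++,fast++
slow=1 fast=2: a[fast]=2=a[slow] dup, fast++
slow=1 fast=3: a[fast]=4≠a[slow]=2 write a[2]=4, slow++,fast++
slow=2 fast=4: a[fast]=5≠a[slow]=4 write a[3]=5, slow++,fast++
slow=3 fast=5: a[fast]=6≠a[slow]=5 write a[4]=6, slow++,fast++
slow=4 fast=6: a[fast]=7≠a[slow]=6 write a[5]=7, slow++,fast++
slow=5 fast=7: a[fast]=7=a[slow] dup, fast++
slow=5 fast=8: a[fast]=7=a[slow] dup, fast++
slow=5 fast=9: a[fast]=8≠a[slow]=7 write a[6]=8, slow++,fast++
slow=6 fast=10: a[fast]=9≠a[slow]=8 write a[7]=9, slow++,fast++
slow=7 fast=11: a[fast]=9=a[slow] dup, fast++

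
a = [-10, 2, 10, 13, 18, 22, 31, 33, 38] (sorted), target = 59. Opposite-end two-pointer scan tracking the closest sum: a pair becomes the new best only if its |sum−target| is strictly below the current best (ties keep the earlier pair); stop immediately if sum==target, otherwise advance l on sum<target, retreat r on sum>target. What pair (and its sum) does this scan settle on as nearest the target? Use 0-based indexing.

pair (22, 38) with sum 60 (|Δ|=1)

l=0 r=8: -10+38=28 d=31 *, l++
l=1 r=8: 2+38=40 d=19 *, l++
l=2 r=8: 10+38=48 d=11 *, l++
l=3 r=8: 13+38=51 d=8 *, l++
l=4 r=8: 18+38=56 d=3 *, l++
l=5 r=8: 22+38=60 d=1 *, r--
l=5 r=7: 22+33=55 d=4, l++
l=6 r=7: 31+33=64 d=5, r--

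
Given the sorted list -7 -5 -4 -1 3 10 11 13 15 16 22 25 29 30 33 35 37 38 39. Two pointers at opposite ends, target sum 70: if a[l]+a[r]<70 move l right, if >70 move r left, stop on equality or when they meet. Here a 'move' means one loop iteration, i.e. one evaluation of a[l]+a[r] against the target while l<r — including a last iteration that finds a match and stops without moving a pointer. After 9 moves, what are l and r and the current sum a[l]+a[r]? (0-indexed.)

l=9, r=18, sum=55

[0,18] -7+39=32 <70 → l++
[1,18] -5+39=34 <70 → l++
[2,18] -4+39=35 <70 → l++
[3,18] -1+39=38 <70 → l++
[4,18] 3+39=42 <70 → l++
[5,18] 10+39=49 <70 → l++
[6,18] 11+39=50 <70 → l++
[7,18] 13+39=52 <70 → l++
[8,18] 15+39=54 <70 → l++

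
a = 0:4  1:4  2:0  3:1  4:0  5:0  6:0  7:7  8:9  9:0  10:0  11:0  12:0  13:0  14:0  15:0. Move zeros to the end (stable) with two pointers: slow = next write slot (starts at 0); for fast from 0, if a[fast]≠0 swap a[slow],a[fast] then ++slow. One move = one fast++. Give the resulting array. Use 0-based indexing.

[4, 4, 1, 7, 9, 0, 0, 0, 0, 0, 0, 0, 0, 0, 0, 0]

(s=0,f=0) a[fast]=4≠0 swap→a[0]=4 → slow++,fast++
(s=1,f=1) a[fast]=4≠0 swap→a[1]=4 → slow++,fast++
(s=2,f=2) a[fast]=0 → fast++
(s=2,f=3) a[fast]=1≠0 swap→a[2]=1 → slow++,fast++
(s=3,f=4) a[fast]=0 → fast++
(s=3,f=5) a[fast]=0 → fast++
(s=3,f=6) a[fast]=0 → fast++
(s=3,f=7) a[fast]=7≠0 swap→a[3]=7 → slow++,fast++
(s=4,f=8) a[fast]=9≠0 swap→a[4]=9 → slow++,fast++
(s=5,f=9) a[fast]=0 → fast++
(s=5,f=10) a[fast]=0 → fast++
(s=5,f=11) a[fast]=0 → fast++
(s=5,f=12) a[fast]=0 → fast++
(s=5,f=13) a[fast]=0 → fast++
(s=5,f=14) a[fast]=0 → fast++
(s=5,f=15) a[fast]=0 → fast++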